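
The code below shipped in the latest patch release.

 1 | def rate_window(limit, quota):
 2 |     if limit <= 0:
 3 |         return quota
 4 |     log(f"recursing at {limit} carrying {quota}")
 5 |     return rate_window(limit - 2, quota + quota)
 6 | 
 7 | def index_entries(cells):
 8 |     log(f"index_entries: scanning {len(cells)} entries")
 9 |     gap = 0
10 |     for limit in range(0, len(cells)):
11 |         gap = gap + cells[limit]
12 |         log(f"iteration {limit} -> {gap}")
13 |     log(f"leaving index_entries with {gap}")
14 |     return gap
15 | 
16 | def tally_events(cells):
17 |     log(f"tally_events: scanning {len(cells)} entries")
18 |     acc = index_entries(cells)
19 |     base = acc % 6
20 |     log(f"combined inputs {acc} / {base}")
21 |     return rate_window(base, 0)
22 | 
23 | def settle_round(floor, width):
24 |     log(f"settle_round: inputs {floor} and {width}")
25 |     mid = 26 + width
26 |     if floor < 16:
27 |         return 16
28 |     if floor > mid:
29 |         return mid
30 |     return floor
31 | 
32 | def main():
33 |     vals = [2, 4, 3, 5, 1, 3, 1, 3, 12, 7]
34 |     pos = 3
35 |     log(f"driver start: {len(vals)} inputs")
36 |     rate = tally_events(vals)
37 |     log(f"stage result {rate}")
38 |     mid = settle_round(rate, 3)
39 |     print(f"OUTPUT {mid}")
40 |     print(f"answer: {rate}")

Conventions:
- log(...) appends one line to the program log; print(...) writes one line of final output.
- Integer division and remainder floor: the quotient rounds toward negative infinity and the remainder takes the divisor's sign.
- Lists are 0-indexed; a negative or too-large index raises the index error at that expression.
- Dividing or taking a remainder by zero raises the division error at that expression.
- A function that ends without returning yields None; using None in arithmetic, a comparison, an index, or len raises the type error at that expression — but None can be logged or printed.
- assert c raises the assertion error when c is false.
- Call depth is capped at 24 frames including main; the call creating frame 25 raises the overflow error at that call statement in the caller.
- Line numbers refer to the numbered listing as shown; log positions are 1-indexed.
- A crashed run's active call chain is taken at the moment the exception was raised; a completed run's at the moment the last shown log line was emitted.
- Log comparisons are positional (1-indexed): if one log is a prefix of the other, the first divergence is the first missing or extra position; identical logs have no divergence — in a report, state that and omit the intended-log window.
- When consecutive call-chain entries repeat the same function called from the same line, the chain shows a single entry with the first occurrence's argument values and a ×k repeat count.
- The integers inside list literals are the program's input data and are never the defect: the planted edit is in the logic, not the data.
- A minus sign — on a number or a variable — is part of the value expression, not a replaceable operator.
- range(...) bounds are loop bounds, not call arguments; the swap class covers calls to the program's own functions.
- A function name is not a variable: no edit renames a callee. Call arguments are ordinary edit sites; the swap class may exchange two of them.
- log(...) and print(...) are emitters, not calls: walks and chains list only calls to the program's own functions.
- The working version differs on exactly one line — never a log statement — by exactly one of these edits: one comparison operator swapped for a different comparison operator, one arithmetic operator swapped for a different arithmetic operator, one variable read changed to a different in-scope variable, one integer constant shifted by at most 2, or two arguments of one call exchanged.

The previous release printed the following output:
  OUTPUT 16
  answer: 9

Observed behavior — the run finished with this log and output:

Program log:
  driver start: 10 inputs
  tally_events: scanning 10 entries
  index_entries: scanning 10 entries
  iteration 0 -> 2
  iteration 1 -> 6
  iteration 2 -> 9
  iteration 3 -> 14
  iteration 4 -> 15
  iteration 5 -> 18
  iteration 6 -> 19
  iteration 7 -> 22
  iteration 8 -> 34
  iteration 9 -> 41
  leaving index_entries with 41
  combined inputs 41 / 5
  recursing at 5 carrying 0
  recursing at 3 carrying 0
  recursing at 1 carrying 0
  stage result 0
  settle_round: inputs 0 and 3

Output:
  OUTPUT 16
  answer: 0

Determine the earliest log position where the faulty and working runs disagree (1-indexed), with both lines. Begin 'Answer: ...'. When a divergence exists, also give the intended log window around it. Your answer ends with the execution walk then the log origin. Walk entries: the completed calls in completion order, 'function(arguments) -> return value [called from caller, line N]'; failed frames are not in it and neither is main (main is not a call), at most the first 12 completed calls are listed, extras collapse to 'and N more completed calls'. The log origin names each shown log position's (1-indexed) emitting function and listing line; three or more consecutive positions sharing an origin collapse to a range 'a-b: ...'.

Answer: at position 17 the run shows 'recursing at 3 carrying 0' where the working version logs 'recursing at 3 carrying 5'.
Intended log window:
  15: combined inputs 41 / 5
  16: recursing at 5 carrying 0
  17: recursing at 3 carrying 5
  18: recursing at 1 carrying 8
Execution walk:
  index_entries([2, 4, 3, 5, 1, 3, 1, 3, 12, 7]) -> 41  [called from tally_events, line 18]
  rate_window(-1, 0) -> 0  [called from rate_window, line 5]
  rate_window(1, 0) -> 0  [called from rate_window, line 5]
  rate_window(3, 0) -> 0  [called from rate_window, line 5]
  rate_window(5, 0) -> 0  [called from tally_events, line 21]
  tally_events([2, 4, 3, 5, 1, 3, 1, 3, 12, 7]) -> 0  [called from main, line 36]
  settle_round(0, 3) -> 16  [called from main, line 38]
Log origins:
  1 — main, line 35
  2 — tally_events, line 17
  3 — index_entries, line 8
  4-13 — index_entries, line 12
  14 — index_entries, line 13
  15 — tally_events, line 20
  16-18 — rate_window, line 4
  19 — main, line 37
  20 — settle_round, line 24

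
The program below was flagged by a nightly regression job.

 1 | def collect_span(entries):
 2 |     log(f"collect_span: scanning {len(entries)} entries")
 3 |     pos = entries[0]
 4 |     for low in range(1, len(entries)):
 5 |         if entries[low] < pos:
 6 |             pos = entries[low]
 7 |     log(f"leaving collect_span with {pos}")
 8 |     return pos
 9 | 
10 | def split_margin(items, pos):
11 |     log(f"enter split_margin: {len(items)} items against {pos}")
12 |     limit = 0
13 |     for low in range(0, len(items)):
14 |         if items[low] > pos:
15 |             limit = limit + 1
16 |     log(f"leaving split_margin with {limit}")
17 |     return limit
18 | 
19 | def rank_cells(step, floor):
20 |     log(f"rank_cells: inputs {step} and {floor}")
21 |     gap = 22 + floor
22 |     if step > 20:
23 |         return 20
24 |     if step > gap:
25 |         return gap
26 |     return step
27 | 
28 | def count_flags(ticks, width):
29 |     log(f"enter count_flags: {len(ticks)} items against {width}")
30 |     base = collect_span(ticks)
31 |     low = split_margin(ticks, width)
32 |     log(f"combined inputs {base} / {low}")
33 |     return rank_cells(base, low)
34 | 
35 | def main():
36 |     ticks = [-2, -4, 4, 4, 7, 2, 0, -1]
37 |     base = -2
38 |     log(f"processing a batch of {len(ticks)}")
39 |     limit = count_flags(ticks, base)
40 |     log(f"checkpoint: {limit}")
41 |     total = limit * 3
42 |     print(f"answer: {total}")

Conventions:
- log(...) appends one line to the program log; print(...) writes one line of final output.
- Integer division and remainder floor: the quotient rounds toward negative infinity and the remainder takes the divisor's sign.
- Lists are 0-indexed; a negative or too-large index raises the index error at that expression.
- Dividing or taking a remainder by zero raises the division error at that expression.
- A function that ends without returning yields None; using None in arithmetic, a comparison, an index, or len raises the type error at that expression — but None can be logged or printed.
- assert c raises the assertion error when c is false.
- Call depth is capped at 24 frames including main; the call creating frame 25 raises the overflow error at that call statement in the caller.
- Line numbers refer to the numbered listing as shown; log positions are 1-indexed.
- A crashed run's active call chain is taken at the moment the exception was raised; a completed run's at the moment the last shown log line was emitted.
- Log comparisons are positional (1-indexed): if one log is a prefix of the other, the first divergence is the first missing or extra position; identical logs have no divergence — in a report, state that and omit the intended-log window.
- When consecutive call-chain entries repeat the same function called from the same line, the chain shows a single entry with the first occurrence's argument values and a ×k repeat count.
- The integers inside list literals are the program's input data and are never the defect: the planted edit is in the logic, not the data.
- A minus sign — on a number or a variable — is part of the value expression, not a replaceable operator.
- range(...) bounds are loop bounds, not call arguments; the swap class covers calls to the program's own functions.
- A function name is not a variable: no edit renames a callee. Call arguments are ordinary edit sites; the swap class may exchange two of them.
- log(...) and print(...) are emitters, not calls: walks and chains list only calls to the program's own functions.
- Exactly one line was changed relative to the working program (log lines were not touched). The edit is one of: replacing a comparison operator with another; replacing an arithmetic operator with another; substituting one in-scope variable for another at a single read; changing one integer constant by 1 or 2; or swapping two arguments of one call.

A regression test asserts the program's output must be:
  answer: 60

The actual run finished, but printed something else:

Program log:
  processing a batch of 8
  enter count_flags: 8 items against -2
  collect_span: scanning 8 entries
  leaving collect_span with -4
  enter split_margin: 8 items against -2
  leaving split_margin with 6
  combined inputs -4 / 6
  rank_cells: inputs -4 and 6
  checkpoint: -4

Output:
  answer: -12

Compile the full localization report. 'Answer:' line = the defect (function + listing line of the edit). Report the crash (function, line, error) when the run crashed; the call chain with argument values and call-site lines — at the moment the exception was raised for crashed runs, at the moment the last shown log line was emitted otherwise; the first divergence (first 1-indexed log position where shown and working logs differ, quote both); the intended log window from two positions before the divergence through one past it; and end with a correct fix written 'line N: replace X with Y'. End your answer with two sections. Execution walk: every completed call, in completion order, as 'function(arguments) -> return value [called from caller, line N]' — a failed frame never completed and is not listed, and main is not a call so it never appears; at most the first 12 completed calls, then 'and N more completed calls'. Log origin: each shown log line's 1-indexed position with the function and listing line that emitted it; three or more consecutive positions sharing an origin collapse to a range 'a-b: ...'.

Answer: the defect is in rank_cells at line 22.
Core observation: At log position 9 the runs split — shown 'checkpoint: -4', but the working version logs 'checkpoint: 20'.
Call chain: main.
First divergence: at position 9 the run shows 'checkpoint: -4' where the working version logs 'checkpoint: 20'.
Intended log window:
  7: combined inputs -4 / 6
  8: rank_cells: inputs -4 and 6
  9: checkpoint: 20
Execution walk:
  collect_span([-2, -4, 4, 4, 7, 2, 0, -1]) -> -4  [called from count_flags, line 30]
  split_margin([-2, -4, 4, 4, 7, 2, 0, -1], -2) -> 6  [called from count_flags, line 31]
  rank_cells(-4, 6) -> -4  [called from count_flags, line 33]
  count_flags([-2, -4, 4, 4, 7, 2, 0, -1], -2) -> -4  [called from main, line 39]
Log line origins:
  1: emitted by main (line 38)
  2: emitted by count_flags (line 29)
  3: emitted by collect_span (line 2)
  4: emitted by collect_span (line 7)
  5: emitted by split_margin (line 11)
  6: emitted by split_margin (line 16)
  7: emitted by count_flags (line 32)
  8: emitted by rank_cells (line 20)
  9: emitted by main (line 40)
A correct fix: line 22: replace `>` with `<`.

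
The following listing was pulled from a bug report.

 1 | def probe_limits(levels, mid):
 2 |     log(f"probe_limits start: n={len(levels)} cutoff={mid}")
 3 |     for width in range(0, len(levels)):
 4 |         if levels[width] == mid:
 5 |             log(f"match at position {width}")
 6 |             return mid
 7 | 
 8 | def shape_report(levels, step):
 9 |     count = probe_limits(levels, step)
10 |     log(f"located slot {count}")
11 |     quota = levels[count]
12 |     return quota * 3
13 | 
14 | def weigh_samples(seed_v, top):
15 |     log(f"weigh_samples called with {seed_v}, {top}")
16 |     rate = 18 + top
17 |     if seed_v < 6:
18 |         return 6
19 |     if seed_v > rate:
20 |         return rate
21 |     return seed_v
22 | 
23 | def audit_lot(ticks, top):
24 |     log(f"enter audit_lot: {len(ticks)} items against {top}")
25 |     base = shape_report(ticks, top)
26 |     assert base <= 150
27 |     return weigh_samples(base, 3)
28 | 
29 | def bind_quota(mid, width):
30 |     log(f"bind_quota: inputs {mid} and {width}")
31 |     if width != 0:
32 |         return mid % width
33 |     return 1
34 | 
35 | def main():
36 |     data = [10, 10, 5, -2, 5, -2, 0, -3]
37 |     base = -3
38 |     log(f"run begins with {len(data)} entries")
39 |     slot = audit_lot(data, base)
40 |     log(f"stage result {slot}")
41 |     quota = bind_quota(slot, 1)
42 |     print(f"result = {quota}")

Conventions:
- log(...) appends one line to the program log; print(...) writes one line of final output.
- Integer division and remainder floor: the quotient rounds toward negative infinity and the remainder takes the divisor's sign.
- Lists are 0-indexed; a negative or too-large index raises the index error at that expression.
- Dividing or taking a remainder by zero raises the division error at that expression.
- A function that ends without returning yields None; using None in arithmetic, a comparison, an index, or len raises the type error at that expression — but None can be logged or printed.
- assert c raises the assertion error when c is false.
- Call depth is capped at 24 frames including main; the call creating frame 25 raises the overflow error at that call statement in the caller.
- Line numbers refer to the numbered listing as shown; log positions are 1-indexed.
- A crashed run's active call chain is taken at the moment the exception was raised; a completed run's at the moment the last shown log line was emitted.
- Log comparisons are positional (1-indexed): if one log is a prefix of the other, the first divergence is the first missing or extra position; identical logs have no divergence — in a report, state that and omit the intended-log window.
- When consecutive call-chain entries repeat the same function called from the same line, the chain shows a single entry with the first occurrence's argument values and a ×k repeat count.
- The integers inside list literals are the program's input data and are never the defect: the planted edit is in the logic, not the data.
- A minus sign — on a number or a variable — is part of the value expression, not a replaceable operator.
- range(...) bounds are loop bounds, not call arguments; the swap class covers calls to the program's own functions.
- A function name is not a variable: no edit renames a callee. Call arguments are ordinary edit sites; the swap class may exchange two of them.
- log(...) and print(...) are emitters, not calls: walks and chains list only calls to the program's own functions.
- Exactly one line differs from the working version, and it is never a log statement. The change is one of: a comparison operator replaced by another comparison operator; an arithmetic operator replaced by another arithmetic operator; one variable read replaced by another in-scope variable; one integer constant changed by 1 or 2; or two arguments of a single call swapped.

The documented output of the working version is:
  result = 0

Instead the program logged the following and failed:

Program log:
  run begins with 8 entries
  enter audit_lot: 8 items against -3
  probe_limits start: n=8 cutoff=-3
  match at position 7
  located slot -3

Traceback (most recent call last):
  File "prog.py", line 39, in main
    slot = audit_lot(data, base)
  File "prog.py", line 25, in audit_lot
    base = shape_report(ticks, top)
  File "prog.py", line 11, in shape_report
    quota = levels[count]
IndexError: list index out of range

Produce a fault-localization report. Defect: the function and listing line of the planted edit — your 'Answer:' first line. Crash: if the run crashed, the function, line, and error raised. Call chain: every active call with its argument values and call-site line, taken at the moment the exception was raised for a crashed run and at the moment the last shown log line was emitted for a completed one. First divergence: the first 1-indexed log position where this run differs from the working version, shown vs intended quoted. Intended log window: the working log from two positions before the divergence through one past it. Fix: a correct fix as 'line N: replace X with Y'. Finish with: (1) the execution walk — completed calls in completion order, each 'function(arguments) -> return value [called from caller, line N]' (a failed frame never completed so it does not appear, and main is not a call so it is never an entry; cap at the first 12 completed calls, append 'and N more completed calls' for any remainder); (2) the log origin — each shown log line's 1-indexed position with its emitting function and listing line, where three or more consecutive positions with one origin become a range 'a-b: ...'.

Answer: the defect is in probe_limits at line 6.
Key fact: The log first diverges at position 5: the faulty run prints 'located slot -3' where the working version prints 'located slot 7'.
Crash: shape_report, line 11, IndexError.
Call chain: main -> audit_lot([10, 10, 5, -2, 5, -2, 0, -3], -3) (called at line 39) -> shape_report([10, 10, 5, -2, 5, -2, 0, -3], -3) (called at line 25).
First divergence: position 5 — shown 'located slot -3', intended 'located slot 7'.
Intended log window:
  3: probe_limits start: n=8 cutoff=-3
  4: match at position 7
  5: located slot 7
  6: weigh_samples called with -9, 3
Execution walk:
  probe_limits([10, 10, 5, -2, 5, -2, 0, -3], -3) -> -3  [called from shape_report, line 9]
Log origin:
  1: from main, line 38
  2: from audit_lot, line 24
  3: from probe_limits, line 2
  4: from probe_limits, line 5
  5: from shape_report, line 10
A correct fix: line 6: replace `mid` with `width`.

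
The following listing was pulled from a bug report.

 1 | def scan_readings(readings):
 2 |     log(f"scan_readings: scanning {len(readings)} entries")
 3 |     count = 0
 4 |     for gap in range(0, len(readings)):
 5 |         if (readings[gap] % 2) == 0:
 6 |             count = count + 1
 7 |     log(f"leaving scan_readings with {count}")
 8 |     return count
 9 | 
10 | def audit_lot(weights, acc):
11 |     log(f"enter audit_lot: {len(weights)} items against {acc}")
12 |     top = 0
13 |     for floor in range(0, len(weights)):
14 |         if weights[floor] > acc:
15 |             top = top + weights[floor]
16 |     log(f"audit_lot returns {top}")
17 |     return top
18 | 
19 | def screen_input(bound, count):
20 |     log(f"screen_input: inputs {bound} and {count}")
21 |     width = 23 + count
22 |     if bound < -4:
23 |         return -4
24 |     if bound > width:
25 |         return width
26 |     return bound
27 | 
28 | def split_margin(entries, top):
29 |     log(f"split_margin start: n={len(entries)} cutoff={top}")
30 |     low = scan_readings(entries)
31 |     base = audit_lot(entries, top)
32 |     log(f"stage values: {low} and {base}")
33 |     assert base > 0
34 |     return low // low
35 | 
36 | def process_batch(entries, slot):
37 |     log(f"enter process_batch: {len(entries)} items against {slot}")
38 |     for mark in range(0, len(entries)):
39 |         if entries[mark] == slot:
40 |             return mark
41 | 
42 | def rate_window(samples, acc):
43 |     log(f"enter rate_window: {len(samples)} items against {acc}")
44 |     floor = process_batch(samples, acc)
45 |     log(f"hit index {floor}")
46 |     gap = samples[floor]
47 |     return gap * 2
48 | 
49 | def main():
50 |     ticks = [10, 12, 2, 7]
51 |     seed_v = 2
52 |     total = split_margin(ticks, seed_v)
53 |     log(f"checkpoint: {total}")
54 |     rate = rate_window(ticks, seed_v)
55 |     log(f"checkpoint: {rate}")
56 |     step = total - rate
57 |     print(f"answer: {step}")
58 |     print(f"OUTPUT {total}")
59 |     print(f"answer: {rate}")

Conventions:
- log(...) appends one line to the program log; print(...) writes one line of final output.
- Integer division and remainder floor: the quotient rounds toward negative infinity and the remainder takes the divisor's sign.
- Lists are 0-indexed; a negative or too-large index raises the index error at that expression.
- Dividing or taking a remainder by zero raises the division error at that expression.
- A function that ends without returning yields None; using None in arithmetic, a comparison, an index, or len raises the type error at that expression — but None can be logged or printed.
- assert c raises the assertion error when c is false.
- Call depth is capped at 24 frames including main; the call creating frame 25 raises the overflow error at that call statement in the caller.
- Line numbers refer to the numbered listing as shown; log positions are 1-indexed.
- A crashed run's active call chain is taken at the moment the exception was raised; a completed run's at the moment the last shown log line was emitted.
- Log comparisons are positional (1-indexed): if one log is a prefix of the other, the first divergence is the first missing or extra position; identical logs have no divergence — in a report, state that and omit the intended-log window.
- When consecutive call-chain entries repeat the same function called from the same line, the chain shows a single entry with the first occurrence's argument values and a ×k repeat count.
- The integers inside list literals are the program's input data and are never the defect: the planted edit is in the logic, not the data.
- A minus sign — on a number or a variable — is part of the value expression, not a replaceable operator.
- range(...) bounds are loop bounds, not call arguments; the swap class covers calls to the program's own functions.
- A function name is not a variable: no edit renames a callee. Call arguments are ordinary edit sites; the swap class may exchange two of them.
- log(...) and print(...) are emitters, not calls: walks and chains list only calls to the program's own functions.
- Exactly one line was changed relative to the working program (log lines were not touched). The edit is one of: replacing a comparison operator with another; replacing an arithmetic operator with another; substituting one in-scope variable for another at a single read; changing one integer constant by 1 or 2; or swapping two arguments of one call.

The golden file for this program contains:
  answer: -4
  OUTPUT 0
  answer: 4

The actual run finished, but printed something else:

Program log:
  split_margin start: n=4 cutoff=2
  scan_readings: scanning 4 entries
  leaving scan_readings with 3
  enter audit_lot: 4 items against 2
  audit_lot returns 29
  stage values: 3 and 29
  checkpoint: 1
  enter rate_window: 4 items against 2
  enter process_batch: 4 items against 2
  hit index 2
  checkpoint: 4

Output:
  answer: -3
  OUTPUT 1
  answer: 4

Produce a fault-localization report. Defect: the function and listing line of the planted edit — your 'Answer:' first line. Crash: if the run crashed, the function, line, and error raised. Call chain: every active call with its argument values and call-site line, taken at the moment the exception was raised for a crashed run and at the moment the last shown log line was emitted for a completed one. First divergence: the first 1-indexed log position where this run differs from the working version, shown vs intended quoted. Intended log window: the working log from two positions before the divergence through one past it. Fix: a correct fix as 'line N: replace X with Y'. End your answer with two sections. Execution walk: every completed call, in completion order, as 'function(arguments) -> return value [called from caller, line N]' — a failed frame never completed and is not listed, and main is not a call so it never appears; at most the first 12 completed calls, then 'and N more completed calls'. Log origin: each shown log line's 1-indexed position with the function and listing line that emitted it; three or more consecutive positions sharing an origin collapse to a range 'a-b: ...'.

Answer: the defect is in split_margin at line 34.
Core observation: Log line 7 is where behavior first shows: 'checkpoint: 1' appears instead of 'checkpoint: 0'.
Call chain: main.
First divergence: position 7 — shown 'checkpoint: 1', intended 'checkpoint: 0'.
Intended log window:
  5: audit_lot returns 29
  6: stage values: 3 and 29
  7: checkpoint: 0
  8: enter rate_window: 4 items against 2
Execution walk:
  scan_readings([10, 12, 2, 7]) -> 3  [called from split_margin, line 30]
  audit_lot([10, 12, 2, 7], 2) -> 29  [called from split_margin, line 31]
  split_margin([10, 12, 2, 7], 2) -> 1  [called from main, line 52]
  process_batch([10, 12, 2, 7], 2) -> 2  [called from rate_window, line 44]
  rate_window([10, 12, 2, 7], 2) -> 4  [called from main, line 54]
Origin of each log line:
  1: emitted by split_margin (line 29)
  2: emitted by scan_readings (line 2)
  3: emitted by scan_readings (line 7)
  4: emitted by audit_lot (line 11)
  5: emitted by audit_lot (line 16)
  6: emitted by split_margin (line 32)
  7: emitted by main (line 53)
  8: emitted by rate_window (line 43)
  9: emitted by process_batch (line 37)
  10: emitted by rate_window (line 45)
  11: emitted by main (line 55)
A correct fix: line 34: replace `low // low` with `low // base`.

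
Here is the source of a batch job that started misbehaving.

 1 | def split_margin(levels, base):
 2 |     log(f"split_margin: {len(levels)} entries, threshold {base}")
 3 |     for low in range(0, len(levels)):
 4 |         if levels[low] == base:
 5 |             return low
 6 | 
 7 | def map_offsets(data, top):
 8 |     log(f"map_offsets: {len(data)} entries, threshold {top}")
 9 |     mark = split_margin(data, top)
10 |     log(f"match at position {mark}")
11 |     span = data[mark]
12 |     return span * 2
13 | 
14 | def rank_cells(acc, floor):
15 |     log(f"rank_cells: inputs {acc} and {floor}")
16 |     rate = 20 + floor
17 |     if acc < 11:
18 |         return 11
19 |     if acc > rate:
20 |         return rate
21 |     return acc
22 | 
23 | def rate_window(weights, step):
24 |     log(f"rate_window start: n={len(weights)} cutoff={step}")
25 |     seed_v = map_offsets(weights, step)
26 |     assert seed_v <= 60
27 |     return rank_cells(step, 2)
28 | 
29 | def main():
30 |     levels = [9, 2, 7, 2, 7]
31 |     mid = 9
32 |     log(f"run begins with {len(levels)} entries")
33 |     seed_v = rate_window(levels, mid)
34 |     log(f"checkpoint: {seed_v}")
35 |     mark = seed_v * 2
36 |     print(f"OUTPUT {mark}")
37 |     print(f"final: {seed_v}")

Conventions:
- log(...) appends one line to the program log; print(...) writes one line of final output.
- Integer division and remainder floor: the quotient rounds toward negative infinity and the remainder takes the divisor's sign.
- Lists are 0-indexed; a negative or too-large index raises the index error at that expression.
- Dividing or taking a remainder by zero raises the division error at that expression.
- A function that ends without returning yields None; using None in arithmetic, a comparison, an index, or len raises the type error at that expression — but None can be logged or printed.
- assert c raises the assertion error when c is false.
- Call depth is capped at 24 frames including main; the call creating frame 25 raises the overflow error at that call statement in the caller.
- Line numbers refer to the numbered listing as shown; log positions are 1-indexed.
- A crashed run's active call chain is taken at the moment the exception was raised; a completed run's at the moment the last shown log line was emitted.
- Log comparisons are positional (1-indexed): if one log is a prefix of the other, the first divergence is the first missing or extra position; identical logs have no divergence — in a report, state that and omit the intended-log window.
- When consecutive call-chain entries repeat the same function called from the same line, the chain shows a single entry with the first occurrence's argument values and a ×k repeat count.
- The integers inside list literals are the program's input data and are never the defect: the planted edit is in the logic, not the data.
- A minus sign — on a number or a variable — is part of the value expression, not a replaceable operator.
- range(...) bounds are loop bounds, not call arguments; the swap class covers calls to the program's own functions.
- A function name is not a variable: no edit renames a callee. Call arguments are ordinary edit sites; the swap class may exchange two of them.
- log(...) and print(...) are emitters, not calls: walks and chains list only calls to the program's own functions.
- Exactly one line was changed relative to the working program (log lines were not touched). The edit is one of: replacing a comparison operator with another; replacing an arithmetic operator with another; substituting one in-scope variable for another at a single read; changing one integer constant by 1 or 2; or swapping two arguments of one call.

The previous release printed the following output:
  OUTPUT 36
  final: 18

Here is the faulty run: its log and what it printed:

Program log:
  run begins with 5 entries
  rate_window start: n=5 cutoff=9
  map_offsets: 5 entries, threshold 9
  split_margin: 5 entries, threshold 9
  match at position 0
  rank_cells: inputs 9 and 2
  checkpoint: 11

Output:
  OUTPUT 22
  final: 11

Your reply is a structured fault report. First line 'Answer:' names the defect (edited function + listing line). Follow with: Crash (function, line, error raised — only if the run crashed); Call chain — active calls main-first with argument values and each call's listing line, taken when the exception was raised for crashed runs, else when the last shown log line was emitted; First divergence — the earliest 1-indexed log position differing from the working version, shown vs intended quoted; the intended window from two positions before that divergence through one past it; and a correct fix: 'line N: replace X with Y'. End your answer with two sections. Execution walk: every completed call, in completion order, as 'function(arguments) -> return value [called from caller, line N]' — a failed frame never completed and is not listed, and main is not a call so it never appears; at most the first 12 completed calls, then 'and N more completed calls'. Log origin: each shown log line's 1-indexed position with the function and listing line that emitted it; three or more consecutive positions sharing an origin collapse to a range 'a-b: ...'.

Answer: the defect is in rate_window at line 27.
Core observation: The earliest visible damage is log position 6 — 'rank_cells: inputs 9 and 2' rather than the intended 'rank_cells: inputs 18 and 2'.
Call chain: main.
First divergence: position 6 — the shown line 'rank_cells: inputs 9 and 2' should read 'rank_cells: inputs 18 and 2'.
Intended log window:
  4: split_margin: 5 entries, threshold 9
  5: match at position 0
  6: rank_cells: inputs 18 and 2
  7: checkpoint: 18
Execution walk:
  split_margin([9, 2, 7, 2, 7], 9) -> 0  [called from map_offsets, line 9]
  map_offsets([9, 2, 7, 2, 7], 9) -> 18  [called from rate_window, line 25]
  rank_cells(9, 2) -> 11  [called from rate_window, line 27]
  rate_window([9, 2, 7, 2, 7], 9) -> 11  [called from main, line 33]
Log origin:
  1: logged in main at line 32
  2: logged in rate_window at line 24
  3: logged in map_offsets at line 8
  4: logged in split_margin at line 2
  5: logged in map_offsets at line 10
  6: logged in rank_cells at line 15
  7: logged in main at line 34
A correct fix: line 27: replace `step` with `seed_v`.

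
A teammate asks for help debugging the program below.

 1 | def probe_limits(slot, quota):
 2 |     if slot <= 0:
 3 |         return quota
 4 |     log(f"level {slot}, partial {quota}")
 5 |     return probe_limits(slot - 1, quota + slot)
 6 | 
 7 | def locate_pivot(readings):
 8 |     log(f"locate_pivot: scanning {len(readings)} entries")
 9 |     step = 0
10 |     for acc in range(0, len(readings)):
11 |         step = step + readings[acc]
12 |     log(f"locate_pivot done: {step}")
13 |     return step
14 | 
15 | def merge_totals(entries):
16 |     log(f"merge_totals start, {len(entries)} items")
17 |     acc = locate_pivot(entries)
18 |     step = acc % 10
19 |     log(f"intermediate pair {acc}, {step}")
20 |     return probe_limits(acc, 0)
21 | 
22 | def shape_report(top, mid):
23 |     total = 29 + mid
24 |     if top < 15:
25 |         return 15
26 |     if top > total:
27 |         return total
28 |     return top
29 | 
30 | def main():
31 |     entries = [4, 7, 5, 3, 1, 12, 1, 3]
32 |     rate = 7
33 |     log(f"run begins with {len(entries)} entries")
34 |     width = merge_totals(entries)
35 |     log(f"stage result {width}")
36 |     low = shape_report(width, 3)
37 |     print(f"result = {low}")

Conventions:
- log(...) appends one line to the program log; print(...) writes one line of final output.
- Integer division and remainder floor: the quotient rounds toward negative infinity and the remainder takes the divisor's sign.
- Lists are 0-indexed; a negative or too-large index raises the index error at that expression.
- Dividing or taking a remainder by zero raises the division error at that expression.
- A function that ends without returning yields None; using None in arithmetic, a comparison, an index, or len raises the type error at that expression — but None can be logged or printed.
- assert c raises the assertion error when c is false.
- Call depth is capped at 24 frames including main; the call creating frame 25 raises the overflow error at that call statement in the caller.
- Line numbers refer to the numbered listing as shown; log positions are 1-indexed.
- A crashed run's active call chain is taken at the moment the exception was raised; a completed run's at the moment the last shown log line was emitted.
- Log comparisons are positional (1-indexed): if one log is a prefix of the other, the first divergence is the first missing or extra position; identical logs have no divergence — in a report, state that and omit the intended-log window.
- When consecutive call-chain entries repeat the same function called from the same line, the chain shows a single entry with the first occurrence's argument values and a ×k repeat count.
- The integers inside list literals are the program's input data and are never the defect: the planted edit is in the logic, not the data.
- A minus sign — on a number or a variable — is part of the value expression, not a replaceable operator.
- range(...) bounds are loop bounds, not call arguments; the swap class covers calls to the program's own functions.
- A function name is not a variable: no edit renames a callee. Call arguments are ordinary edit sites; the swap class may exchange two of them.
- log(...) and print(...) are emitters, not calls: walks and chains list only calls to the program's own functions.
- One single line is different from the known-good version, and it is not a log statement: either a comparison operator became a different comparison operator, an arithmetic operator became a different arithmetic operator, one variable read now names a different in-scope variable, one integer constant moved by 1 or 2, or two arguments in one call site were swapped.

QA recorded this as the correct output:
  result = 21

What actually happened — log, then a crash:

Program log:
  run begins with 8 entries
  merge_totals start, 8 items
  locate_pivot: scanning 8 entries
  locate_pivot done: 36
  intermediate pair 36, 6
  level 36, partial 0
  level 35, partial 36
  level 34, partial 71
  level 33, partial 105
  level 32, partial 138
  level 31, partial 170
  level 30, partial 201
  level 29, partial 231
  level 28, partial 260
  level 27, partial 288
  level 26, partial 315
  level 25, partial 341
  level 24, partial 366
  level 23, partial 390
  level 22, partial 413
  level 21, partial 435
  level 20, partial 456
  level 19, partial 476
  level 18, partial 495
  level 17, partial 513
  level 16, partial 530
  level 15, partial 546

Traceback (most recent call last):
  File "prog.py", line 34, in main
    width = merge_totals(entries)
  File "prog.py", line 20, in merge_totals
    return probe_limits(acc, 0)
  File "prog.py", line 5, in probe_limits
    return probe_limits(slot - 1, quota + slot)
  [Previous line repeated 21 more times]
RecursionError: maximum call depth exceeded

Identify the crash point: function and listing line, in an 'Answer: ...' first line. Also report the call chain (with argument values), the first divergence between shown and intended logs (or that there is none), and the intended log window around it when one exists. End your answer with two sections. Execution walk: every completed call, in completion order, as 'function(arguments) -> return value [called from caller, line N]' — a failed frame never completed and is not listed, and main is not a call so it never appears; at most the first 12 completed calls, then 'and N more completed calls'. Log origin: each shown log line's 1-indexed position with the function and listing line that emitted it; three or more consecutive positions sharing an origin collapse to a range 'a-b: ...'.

Answer: the error was raised in probe_limits, line 5.
Key fact: Position 6 is the first bad log line: 'level 36, partial 0' should read 'level 6, partial 0'.
Call chain: main -> merge_totals([4, 7, 5, 3, 1, 12, 1, 3]) (called at line 34) -> probe_limits(36, 0) (called at line 20) -> probe_limits(35, 36) (called at line 5) ×21.
First divergence: position 6 — shown 'level 36, partial 0', intended 'level 6, partial 0'.
Intended log window:
  4: locate_pivot done: 36
  5: intermediate pair 36, 6
  6: level 6, partial 0
  7: level 5, partial 6
Execution walk:
  locate_pivot([4, 7, 5, 3, 1, 12, 1, 3]) -> 36  [called from merge_totals, line 17]
Origin of each log line:
  1: logged in main at line 33
  2: logged in merge_totals at line 16
  3: logged in locate_pivot at line 8
  4: logged in locate_pivot at line 12
  5: logged in merge_totals at line 19
  6-27: logged in probe_limits at line 4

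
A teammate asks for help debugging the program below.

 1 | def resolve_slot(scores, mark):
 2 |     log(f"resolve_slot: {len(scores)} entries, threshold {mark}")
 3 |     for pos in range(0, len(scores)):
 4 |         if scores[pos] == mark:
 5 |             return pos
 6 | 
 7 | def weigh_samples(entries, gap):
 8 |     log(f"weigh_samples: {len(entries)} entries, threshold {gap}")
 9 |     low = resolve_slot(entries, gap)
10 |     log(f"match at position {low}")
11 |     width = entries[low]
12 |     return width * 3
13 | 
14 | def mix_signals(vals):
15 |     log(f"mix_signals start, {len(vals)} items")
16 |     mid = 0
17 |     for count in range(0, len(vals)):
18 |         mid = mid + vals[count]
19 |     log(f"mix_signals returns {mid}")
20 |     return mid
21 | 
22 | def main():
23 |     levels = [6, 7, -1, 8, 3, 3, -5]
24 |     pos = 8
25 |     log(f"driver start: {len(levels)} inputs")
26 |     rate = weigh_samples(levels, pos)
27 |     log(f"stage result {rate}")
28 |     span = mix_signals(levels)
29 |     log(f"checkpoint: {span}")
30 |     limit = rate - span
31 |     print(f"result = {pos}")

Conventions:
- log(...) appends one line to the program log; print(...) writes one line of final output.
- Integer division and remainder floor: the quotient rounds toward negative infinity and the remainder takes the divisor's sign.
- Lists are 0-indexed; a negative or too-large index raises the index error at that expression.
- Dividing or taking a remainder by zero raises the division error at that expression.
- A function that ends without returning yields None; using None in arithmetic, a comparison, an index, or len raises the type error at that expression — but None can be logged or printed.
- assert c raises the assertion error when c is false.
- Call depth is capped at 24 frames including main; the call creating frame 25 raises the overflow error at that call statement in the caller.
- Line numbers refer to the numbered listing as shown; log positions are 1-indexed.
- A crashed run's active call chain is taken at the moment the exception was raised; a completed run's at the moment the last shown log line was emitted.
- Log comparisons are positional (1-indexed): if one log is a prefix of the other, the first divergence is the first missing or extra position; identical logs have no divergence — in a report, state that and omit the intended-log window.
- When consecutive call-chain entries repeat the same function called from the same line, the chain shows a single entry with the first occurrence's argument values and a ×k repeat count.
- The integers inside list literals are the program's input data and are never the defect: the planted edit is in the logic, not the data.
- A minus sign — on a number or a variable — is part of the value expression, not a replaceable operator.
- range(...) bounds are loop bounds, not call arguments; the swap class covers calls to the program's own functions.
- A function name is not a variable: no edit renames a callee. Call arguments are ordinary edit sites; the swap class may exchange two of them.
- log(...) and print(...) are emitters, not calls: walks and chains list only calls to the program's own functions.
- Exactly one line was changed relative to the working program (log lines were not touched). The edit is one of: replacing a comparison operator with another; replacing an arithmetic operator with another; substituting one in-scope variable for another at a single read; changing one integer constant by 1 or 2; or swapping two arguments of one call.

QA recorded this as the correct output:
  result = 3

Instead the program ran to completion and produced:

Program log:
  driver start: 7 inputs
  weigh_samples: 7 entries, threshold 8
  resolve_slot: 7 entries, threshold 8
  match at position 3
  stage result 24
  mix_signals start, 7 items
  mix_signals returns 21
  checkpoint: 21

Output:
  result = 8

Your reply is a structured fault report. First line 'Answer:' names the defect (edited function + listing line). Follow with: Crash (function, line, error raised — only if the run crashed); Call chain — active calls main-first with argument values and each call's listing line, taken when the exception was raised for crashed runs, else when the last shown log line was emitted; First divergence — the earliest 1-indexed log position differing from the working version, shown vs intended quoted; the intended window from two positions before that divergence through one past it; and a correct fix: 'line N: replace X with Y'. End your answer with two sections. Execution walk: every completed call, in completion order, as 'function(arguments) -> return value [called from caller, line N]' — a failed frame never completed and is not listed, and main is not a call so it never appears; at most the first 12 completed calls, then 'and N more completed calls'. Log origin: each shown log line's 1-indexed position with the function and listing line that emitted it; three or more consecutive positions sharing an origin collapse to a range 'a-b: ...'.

Answer: the defect is in main at line 31.
Key fact: Nothing in the log betrays the bug — only the output does.
Call chain: main.
First divergence: none — the logs agree in full.
Execution walk:
  resolve_slot([6, 7, -1, 8, 3, 3, -5], 8) -> 3  [called from weigh_samples, line 9]
  weigh_samples([6, 7, -1, 8, 3, 3, -5], 8) -> 24  [called from main, line 26]
  mix_signals([6, 7, -1, 8, 3, 3, -5]) -> 21  [called from main, line 28]
Log origins:
  1: emitted by main (line 25)
  2: emitted by weigh_samples (line 8)
  3: emitted by resolve_slot (line 2)
  4: emitted by weigh_samples (line 10)
  5: emitted by main (line 27)
  6: emitted by mix_signals (line 15)
  7: emitted by mix_signals (line 19)
  8: emitted by main (line 29)
A correct fix: line 31: replace `pos` with `limit`.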